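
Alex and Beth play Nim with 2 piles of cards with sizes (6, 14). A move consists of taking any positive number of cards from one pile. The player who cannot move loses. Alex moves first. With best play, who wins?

Alex wins

Nim-sum: 6 XOR 14 = 8.
The nim-sum is 8 ≠ 0, so this is an N-position: the player to move can win; Alex has a winning move.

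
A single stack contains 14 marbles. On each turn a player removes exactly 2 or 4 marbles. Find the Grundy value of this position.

Grundy values for subtraction set {2, 4}:
g(0) = mex{} = 0
g(1) = mex{} = 0
g(2) = mex{0} = 1
g(3) = mex{0} = 1
g(4) = mex{0,1} = 2
g(5) = mex{0,1} = 2
g(6) = mex{1,2} = 0
g(7) = mex{1,2} = 0
g(8) = mex{0,2} = 1
g(9) = mex{0,2} = 1
g(10) = mex{0,1} = 2
g(11) = mex{0,1} = 2
g(12) = mex{1,2} = 0
g(13) = mex{1,2} = 0
g(14) = mex{0,2} = 1
So g(14) = 1.

1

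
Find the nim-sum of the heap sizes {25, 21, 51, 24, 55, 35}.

51

Nim-sum: 25 ^ 21 ^ 51 ^ 24 ^ 55 ^ 35 = 51.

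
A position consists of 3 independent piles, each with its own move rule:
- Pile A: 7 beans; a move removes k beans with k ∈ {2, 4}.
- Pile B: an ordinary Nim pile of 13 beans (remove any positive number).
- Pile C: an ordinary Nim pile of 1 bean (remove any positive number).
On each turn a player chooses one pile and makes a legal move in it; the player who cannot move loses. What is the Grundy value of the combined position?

12

Grundy values for pile A (subtraction set {2, 4}):
g(0) = mex{} = 0
g(1) = mex{} = 0
g(2) = mex{0} = 1
g(3) = mex{0} = 1
g(4) = mex{0,1} = 2
g(5) = mex{0,1} = 2
g(6) = mex{1,2} = 0
g(7) = mex{1,2} = 0
So g(7) = 0.
Pile B is a plain Nim pile of size 13, so its Grundy value is 13.
Pile C is a plain Nim pile of size 1, so its Grundy value is 1.
By the Sprague-Grundy theorem, the Grundy value of a sum of independent games is the XOR of the component values.
Combined value = 0 ⊕ 13 ⊕ 1 = 12.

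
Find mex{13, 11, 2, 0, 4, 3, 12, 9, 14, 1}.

5

The values 0, 1, 2, 3, 4 are all present; 5 is the first non-negative integer missing from the set.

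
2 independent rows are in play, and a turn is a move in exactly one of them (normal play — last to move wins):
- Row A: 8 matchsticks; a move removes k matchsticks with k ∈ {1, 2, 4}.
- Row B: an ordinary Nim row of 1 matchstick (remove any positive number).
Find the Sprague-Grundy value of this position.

For row A, compute g(0), g(1), … with moves {1, 2, 4}:
g(0) = mex{} = 0
g(1) = mex{0} = 1
g(2) = mex{0,1} = 2
g(3) = mex{1,2} = 0
g(4) = mex{0,2} = 1
g(5) = mex{0,1} = 2
g(6) = mex{1,2} = 0
g(7) = mex{0,2} = 1
g(8) = mex{0,1} = 2
So g(8) = 2.
Row B is a plain Nim row of size 1, so its Grundy value is 1.
By the Sprague-Grundy theorem, the Grundy value of a sum of independent games is the XOR of the component values.
Combined value = 2 ⊕ 1 = 3.

3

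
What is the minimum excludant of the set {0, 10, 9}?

0 is in the set but 1 is not, so the mex is 1.

1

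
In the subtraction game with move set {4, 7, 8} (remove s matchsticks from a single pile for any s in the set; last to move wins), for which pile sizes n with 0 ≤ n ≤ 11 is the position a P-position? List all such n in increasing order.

0, 1, 2, 3

Build the Grundy sequence with g(k) = mex{g(k−s) : s ∈ {4, 7, 8}, s ≤ k}:
k:     0  1  2  3  4  5  6  7  8  9 10 11
g(k):  0  0  0  0  1  1  1  1  2  2  2  2
The P-positions (g = 0) in 0..11 are 0, 1, 2, 3.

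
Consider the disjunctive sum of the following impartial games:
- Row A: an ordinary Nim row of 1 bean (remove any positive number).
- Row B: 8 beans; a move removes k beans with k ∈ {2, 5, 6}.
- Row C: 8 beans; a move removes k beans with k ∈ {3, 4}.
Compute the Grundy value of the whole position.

1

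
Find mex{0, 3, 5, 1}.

The values 0, 1 are all present; 2 is the first non-negative integer missing from the set.

2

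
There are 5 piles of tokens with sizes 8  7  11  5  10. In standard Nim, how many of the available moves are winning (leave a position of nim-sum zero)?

Compute the nim-sum pairwise:
8 ^ 7 = 15
15 ^ 11 = 4
4 ^ 5 = 1
1 ^ 10 = 11
The overall nim-sum is X = 11. A pile of size p has a winning move iff p XOR X < p (reduce it to p XOR X).
  8: 8 XOR 11 = 3 < 8 — winning move (to 3).
  7: 7 XOR 11 = 12 ≥ 7 — no move.
  11: 11 XOR 11 = 0 < 11 — winning move (to 0).
  5: 5 XOR 11 = 14 ≥ 5 — no move.
  10: 10 XOR 11 = 1 < 10 — winning move (to 1).
That gives 3 winning moves.

3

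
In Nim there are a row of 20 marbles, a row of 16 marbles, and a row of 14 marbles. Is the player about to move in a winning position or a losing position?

Nim-sum: 20 ⊕ 16 ⊕ 14 = 10.
The nim-sum is 10 ≠ 0, so this is an N-position: the player to move can win.

Winning position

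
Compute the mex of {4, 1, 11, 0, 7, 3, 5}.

2

The values 0, 1 are all present; 2 is the first non-negative integer missing from the set.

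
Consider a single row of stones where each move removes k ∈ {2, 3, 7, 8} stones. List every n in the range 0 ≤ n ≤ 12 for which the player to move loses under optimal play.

Compute g(0), g(1), … for moves {2, 3, 7, 8}:
g(0) = mex{} = 0
g(1) = mex{} = 0
g(2) = mex{0} = 1
g(3) = mex{0} = 1
g(4) = mex{0,1} = 2
g(5) = mex{1} = 0
g(6) = mex{1,2} = 0
g(7) = mex{0,2} = 1
g(8) = mex{0} = 1
g(9) = mex{0,1} = 2
g(10) = mex{1} = 0
g(11) = mex{1,2} = 0
g(12) = mex{0,2} = 1
The P-positions (g = 0) in 0..12 are 0, 1, 5, 6, 10, 11.

0, 1, 5, 6, 10, 11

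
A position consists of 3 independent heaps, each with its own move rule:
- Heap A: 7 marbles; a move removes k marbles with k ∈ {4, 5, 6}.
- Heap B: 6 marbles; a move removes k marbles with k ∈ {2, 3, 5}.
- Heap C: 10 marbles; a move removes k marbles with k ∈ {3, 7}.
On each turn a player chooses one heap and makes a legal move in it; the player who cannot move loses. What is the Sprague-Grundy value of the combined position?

2

Build the Grundy sequence for heap A with g(k) = mex{g(k−s) : s ∈ {4, 5, 6}, s ≤ k}:
k:     0  1  2  3  4  5  6  7
g(k):  0  0  0  0  1  1  1  1
So g(7) = 1.
For heap B, compute g(0), g(1), … with moves {2, 3, 5}:
k:     0  1  2  3  4  5  6
g(k):  0  0  1  1  2  2  3
So g(6) = 3.
For heap C, compute g(0), g(1), … with moves {3, 7}:
k:     0  1  2  3  4  5  6  7  8  9 10
g(k):  0  0  0  1  1  1  0  2  2  1  0
So g(10) = 0.
The value of a disjunctive sum is the nim-sum of the parts.
Combined value = 1 ⊕ 3 ⊕ 0 = 2.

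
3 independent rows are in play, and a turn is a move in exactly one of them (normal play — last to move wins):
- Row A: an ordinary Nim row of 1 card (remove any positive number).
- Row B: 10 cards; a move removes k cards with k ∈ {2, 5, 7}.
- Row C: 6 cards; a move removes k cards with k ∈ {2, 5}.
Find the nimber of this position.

0

Row A is a plain Nim row of size 1, so its Grundy value is 1.
Build the Grundy sequence for row B with g(k) = mex{g(k−s) : s ∈ {2, 5, 7}, s ≤ k}:
g(0) = mex{} = 0
g(1) = mex{} = 0
g(2) = mex{0} = 1
g(3) = mex{0} = 1
g(4) = mex{1} = 0
g(5) = mex{0,1} = 2
g(6) = mex{0} = 1
g(7) = mex{0,1,2} = 3
g(8) = mex{0,1} = 2
g(9) = mex{0,1,3} = 2
g(10) = mex{1,2} = 0
So g(10) = 0.
Build the Grundy sequence for row C with g(k) = mex{g(k−s) : s ∈ {2, 5}, s ≤ k}:
k:     0  1  2  3  4  5  6
g(k):  0  0  1  1  0  2  1
So g(6) = 1.
The value of a disjunctive sum is the nim-sum of the parts.
Combined value = 1 XOR 0 XOR 1 = 0.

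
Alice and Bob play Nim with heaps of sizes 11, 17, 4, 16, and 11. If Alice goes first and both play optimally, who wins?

Alice wins

Nim-sum: 11 ^ 17 ^ 4 ^ 16 ^ 11 = 5.
The nim-sum is 5 ≠ 0, so this is an N-position: the player to move can win; Alice has a winning move.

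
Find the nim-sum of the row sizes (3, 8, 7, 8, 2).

Write each in binary and XOR column by column:
  0011  (3)
  1000  (8)
  0111  (7)
  1000  (8)
  0010  (2)
  ----
  0110  (6)

6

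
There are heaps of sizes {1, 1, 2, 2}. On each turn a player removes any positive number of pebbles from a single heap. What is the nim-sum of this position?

Compute the nim-sum pairwise:
1 ^ 1 = 0
0 ^ 2 = 2
2 ^ 2 = 0

0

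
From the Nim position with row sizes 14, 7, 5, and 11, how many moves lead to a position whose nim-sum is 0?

Compute the nim-sum pairwise:
14 XOR 7 = 9
9 XOR 5 = 12
12 XOR 11 = 7
The overall nim-sum is X = 7. A row of size p has a winning move iff p XOR X < p (reduce it to p XOR X).
  14: 14 XOR 7 = 9 < 14 — winning move (to 9).
  7: 7 XOR 7 = 0 < 7 — winning move (to 0).
  5: 5 XOR 7 = 2 < 5 — winning move (to 2).
  11: 11 XOR 7 = 12 ≥ 11 — no move.
That gives 3 winning moves.

3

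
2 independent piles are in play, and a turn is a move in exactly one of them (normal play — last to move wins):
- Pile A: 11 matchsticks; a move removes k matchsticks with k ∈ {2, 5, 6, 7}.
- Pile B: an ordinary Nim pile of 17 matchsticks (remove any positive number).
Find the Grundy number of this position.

18

Grundy values for pile A (subtraction set {2, 5, 6, 7}):
k:     0  1  2  3  4  5  6  7  8  9 10 11
g(k):  0  0  1  1  0  2  1  3  2  2  3  3
So g(11) = 3.
Pile B is a plain Nim pile of size 17, so its Grundy value is 17.
The value of a disjunctive sum is the nim-sum of the parts.
Combined value = 3 XOR 17 = 18.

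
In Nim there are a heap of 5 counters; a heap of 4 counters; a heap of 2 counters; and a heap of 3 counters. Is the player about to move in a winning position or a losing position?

Compute the nim-sum pairwise:
5 ^ 4 = 1
1 ^ 2 = 3
3 ^ 3 = 0
The nim-sum is 0, so this is a P-position: the player to move is in a losing position under optimal play.

Losing position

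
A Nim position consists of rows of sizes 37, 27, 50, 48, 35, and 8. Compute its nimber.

23

Compute the nim-sum pairwise:
37 ⊕ 27 = 62
62 ⊕ 50 = 12
12 ⊕ 48 = 60
60 ⊕ 35 = 31
31 ⊕ 8 = 23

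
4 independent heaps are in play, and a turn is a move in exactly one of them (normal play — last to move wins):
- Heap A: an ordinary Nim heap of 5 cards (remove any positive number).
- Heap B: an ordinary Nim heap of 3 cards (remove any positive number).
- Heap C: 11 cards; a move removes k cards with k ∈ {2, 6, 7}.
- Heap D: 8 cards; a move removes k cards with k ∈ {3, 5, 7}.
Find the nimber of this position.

Heap A is a plain Nim heap of size 5, so its Grundy value is 5.
Heap B is a plain Nim heap of size 3, so its Grundy value is 3.
Grundy values for heap C (subtraction set {2, 6, 7}):
k:     0  1  2  3  4  5  6  7  8  9 10 11
g(k):  0  0  1  1  0  0  1  1  2  0  3  1
So g(11) = 1.
For heap D, compute g(0), g(1), … with moves {3, 5, 7}:
g(0) = mex{} = 0
g(1) = mex{} = 0
g(2) = mex{} = 0
g(3) = mex{0} = 1
g(4) = mex{0} = 1
g(5) = mex{0} = 1
g(6) = mex{0,1} = 2
g(7) = mex{0,1} = 2
g(8) = mex{0,1} = 2
So g(8) = 2.
By the Sprague-Grundy theorem, the Grundy value of a sum of independent games is the XOR of the component values.
Combined value = 5 XOR 3 XOR 1 XOR 2 = 5.

5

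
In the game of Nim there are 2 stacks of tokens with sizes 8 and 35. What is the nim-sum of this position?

43

Nim-sum: 8 XOR 35 = 43.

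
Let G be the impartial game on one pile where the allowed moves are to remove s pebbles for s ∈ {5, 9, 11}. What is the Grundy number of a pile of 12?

Compute g(0), g(1), … for moves {5, 9, 11}:
k:     0  1  2  3  4  5  6  7  8  9 10 11 12
g(k):  0  0  0  0  0  1  1  1  1  1  2  2  2
So g(12) = 2.

2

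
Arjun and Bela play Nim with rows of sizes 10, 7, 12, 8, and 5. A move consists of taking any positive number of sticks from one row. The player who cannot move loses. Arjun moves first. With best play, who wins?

Compute the nim-sum pairwise:
10 ⊕ 7 = 13
13 ⊕ 12 = 1
1 ⊕ 8 = 9
9 ⊕ 5 = 12
The nim-sum is 12 ≠ 0, so this is an N-position: the player to move can win; Arjun has a winning move.

Arjun wins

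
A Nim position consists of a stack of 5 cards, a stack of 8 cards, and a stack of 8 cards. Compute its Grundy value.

Compute the nim-sum pairwise:
5 XOR 8 = 13
13 XOR 8 = 5

5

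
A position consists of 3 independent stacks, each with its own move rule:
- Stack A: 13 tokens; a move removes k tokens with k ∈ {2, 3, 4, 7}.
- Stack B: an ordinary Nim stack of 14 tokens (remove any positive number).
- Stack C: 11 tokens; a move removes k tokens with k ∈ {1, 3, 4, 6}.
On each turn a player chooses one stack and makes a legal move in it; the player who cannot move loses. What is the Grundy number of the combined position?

Build the Grundy sequence for stack A with g(k) = mex{g(k−s) : s ∈ {2, 3, 4, 7}, s ≤ k}:
k:     0  1  2  3  4  5  6  7  8  9 10 11 12 13
g(k):  0  0  1  1  2  2  0  3  1  4  2  0  0  1
So g(13) = 1.
Stack B is a plain Nim stack of size 14, so its Grundy value is 14.
For stack C, compute g(0), g(1), … with moves {1, 3, 4, 6}:
k:     0  1  2  3  4  5  6  7  8  9 10 11
g(k):  0  1  0  1  2  3  2  0  1  0  1  2
So g(11) = 2.
By the Sprague-Grundy theorem, the Grundy value of a sum of independent games is the XOR of the component values.
Combined value = 1 XOR 14 XOR 2 = 13.

13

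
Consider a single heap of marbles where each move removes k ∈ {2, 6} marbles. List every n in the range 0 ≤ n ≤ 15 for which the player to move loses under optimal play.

0, 1, 4, 5, 8, 9, 12, 13

Build the Grundy sequence with g(k) = mex{g(k−s) : s ∈ {2, 6}, s ≤ k}:
k:     0  1  2  3  4  5  6  7  8  9 10 11 12 13 14 15
g(k):  0  0  1  1  0  0  1  1  0  0  1  1  0  0  1  1
The P-positions (g = 0) in 0..15 are 0, 1, 4, 5, 8, 9, 12, 13.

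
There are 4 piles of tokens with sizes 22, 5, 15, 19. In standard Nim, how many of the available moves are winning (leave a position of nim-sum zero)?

Bitwise XOR of the heap sizes:
  10110  (22)
  00101  (5)
  01111  (15)
  10011  (19)
  -----
  01111  (15)
The overall nim-sum is X = 15. A pile of size p has a winning move iff p XOR X < p (reduce it to p XOR X).
  22: 22 XOR 15 = 25 ≥ 22 — no move.
  5: 5 XOR 15 = 10 ≥ 5 — no move.
  15: 15 XOR 15 = 0 < 15 — winning move (to 0).
  19: 19 XOR 15 = 28 ≥ 19 — no move.
That gives 1 winning move.

1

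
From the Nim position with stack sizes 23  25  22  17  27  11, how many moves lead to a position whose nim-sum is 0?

5

Nim-sum: 23 XOR 25 XOR 22 XOR 17 XOR 27 XOR 11 = 25.
The overall nim-sum is X = 25. A stack of size p has a winning move iff p XOR X < p (reduce it to p XOR X).
  23: 23 XOR 25 = 14 < 23 — winning move (to 14).
  25: 25 XOR 25 = 0 < 25 — winning move (to 0).
  22: 22 XOR 25 = 15 < 22 — winning move (to 15).
  17: 17 XOR 25 = 8 < 17 — winning move (to 8).
  27: 27 XOR 25 = 2 < 27 — winning move (to 2).
  11: 11 XOR 25 = 18 ≥ 11 — no move.
That gives 5 winning moves.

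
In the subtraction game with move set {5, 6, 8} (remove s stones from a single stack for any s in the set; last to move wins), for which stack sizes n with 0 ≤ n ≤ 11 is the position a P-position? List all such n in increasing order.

0, 1, 2, 3, 4

Compute g(0), g(1), … for moves {5, 6, 8}:
k:     0  1  2  3  4  5  6  7  8  9 10 11
g(k):  0  0  0  0  0  1  1  1  1  1  2  2
The P-positions (g = 0) in 0..11 are 0, 1, 2, 3, 4.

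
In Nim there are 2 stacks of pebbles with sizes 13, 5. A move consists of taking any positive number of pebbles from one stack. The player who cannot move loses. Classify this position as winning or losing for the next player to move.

Winning position

In binary:
  1101  (13)
  0101  (5)
  ----
  1000  (8)
The nim-sum is 8 ≠ 0, so this is an N-position: the player to move can win.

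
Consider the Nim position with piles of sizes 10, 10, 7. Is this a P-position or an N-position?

Nim-sum: 10 XOR 10 XOR 7 = 7.
The nim-sum is 7 ≠ 0, so this is an N-position: the player to move can win.

N-position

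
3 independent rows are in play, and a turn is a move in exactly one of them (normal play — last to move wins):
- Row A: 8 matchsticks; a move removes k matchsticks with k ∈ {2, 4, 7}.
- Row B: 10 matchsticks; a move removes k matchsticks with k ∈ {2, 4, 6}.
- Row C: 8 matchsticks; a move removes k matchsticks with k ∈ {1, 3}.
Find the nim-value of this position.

For row A, compute g(0), g(1), … with moves {2, 4, 7}:
g(0) = mex{} = 0
g(1) = mex{} = 0
g(2) = mex{0} = 1
g(3) = mex{0} = 1
g(4) = mex{0,1} = 2
g(5) = mex{0,1} = 2
g(6) = mex{1,2} = 0
g(7) = mex{0,1,2} = 3
g(8) = mex{0,2} = 1
So g(8) = 1.
Grundy values for row B (subtraction set {2, 4, 6}):
k:     0  1  2  3  4  5  6  7  8  9 10
g(k):  0  0  1  1  2  2  3  3  0  0  1
So g(10) = 1.
Grundy values for row C (subtraction set {1, 3}):
k:     0  1  2  3  4  5  6  7  8
g(k):  0  1  0  1  0  1  0  1  0
So g(8) = 0.
The value of a disjunctive sum is the nim-sum of the parts.
Combined value = 1 XOR 1 XOR 0 = 0.

0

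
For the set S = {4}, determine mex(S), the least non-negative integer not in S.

0

0 is not in the set, so the mex is 0.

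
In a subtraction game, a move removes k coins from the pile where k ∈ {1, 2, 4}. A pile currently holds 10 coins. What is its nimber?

Build the Grundy sequence with g(k) = mex{g(k−s) : s ∈ {1, 2, 4}, s ≤ k}:
k:     0  1  2  3  4  5  6  7  8  9 10
g(k):  0  1  2  0  1  2  0  1  2  0  1
So g(10) = 1.

1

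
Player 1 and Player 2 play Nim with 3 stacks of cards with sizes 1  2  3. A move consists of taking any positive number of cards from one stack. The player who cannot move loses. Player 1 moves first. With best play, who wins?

Nim-sum: 1 ⊕ 2 ⊕ 3 = 0.
The nim-sum is 0, so this is a P-position: the player to move is in a losing position under optimal play; Player 1 is about to move from it and so loses — Player 2 wins.

Player 2 wins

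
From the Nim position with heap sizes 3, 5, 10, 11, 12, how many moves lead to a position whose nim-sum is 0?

3

In binary:
  0011  (3)
  0101  (5)
  1010  (10)
  1011  (11)
  1100  (12)
  ----
  1011  (11)
The overall nim-sum is X = 11. A heap of size p has a winning move iff p XOR X < p (reduce it to p XOR X).
  3: 3 XOR 11 = 8 ≥ 3 — no move.
  5: 5 XOR 11 = 14 ≥ 5 — no move.
  10: 10 XOR 11 = 1 < 10 — winning move (to 1).
  11: 11 XOR 11 = 0 < 11 — winning move (to 0).
  12: 12 XOR 11 = 7 < 12 — winning move (to 7).
That gives 3 winning moves.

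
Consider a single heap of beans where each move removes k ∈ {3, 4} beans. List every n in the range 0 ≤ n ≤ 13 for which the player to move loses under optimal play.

Grundy values for subtraction set {3, 4}:
k:     0  1  2  3  4  5  6  7  8  9 10 11 12 13
g(k):  0  0  0  1  1  1  2  0  0  0  1  1  1  2
The P-positions (g = 0) in 0..13 are 0, 1, 2, 7, 8, 9.

0, 1, 2, 7, 8, 9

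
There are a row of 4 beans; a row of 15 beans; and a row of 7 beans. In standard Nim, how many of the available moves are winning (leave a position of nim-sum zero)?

Compute the nim-sum pairwise:
4 ^ 15 = 11
11 ^ 7 = 12
The overall nim-sum is X = 12. A row of size p has a winning move iff p XOR X < p (reduce it to p XOR X).
  4: 4 XOR 12 = 8 ≥ 4 — no move.
  15: 15 XOR 12 = 3 < 15 — winning move (to 3).
  7: 7 XOR 12 = 11 ≥ 7 — no move.
That gives 1 winning move.

1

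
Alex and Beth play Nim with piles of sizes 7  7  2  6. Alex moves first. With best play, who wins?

Nim-sum: 7 ^ 7 ^ 2 ^ 6 = 4.
The nim-sum is 4 ≠ 0, so this is an N-position: the player to move can win; Alex has a winning move.

Alex wins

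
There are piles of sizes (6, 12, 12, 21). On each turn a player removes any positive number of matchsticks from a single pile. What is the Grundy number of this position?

Nim-sum: 6 ⊕ 12 ⊕ 12 ⊕ 21 = 19.

19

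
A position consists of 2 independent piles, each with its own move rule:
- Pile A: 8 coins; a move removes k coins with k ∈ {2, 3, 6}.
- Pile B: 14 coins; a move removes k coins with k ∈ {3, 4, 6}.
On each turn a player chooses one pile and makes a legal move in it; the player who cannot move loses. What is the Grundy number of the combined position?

For pile A, compute g(0), g(1), … with moves {2, 3, 6}:
k:     0  1  2  3  4  5  6  7  8
g(k):  0  0  1  1  2  0  3  1  2
So g(8) = 2.
Build the Grundy sequence for pile B with g(k) = mex{g(k−s) : s ∈ {3, 4, 6}, s ≤ k}:
g(0) = mex{} = 0
g(1) = mex{} = 0
g(2) = mex{} = 0
g(3) = mex{0} = 1
g(4) = mex{0} = 1
g(5) = mex{0} = 1
g(6) = mex{0,1} = 2
g(7) = mex{0,1} = 2
g(8) = mex{0,1} = 2
g(9) = mex{1,2} = 0
g(10) = mex{1,2} = 0
g(11) = mex{1,2} = 0
g(12) = mex{0,2} = 1
g(13) = mex{0,2} = 1
g(14) = mex{0,2} = 1
So g(14) = 1.
The value of a disjunctive sum is the nim-sum of the parts.
Combined value = 2 ⊕ 1 = 3.

3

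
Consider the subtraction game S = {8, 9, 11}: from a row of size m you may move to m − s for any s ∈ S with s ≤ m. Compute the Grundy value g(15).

1

Compute g(0), g(1), … for moves {8, 9, 11}:
k:     0  1  2  3  4  5  6  7  8  9 10 11 12 13 14 15
g(k):  0  0  0  0  0  0  0  0  1  1  1  1  1  1  1  1
So g(15) = 1.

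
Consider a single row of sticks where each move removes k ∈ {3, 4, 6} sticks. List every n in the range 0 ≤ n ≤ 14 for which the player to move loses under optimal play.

0, 1, 2, 9, 10, 11

Build the Grundy sequence with g(k) = mex{g(k−s) : s ∈ {3, 4, 6}, s ≤ k}:
k:     0  1  2  3  4  5  6  7  8  9 10 11 12 13 14
g(k):  0  0  0  1  1  1  2  2  2  0  0  0  1  1  1
The P-positions (g = 0) in 0..14 are 0, 1, 2, 9, 10, 11.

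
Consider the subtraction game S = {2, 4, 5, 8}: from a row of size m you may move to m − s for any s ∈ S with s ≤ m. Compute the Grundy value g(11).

Compute g(0), g(1), … for moves {2, 4, 5, 8}:
g(0) = mex{} = 0
g(1) = mex{} = 0
g(2) = mex{0} = 1
g(3) = mex{0} = 1
g(4) = mex{0,1} = 2
g(5) = mex{0,1} = 2
g(6) = mex{0,1,2} = 3
g(7) = mex{1,2} = 0
g(8) = mex{0,1,2,3} = 4
g(9) = mex{0,2} = 1
g(10) = mex{1,2,3,4} = 0
g(11) = mex{0,1,3} = 2
So g(11) = 2.

2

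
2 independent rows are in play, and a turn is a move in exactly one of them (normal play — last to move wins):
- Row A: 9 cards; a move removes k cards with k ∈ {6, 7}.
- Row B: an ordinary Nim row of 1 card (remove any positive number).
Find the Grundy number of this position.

0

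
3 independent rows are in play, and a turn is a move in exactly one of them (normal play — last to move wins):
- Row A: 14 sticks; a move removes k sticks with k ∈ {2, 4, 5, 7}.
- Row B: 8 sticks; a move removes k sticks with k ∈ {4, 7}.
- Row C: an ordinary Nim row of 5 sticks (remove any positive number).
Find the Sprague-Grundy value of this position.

Build the Grundy sequence for row A with g(k) = mex{g(k−s) : s ∈ {2, 4, 5, 7}, s ≤ k}:
k:     0  1  2  3  4  5  6  7  8  9 10 11 12 13 14
g(k):  0  0  1  1  2  2  3  3  4  0  0  1  1  2  2
So g(14) = 2.
Grundy values for row B (subtraction set {4, 7}):
g(0) = mex{} = 0
g(1) = mex{} = 0
g(2) = mex{} = 0
g(3) = mex{} = 0
g(4) = mex{0} = 1
g(5) = mex{0} = 1
g(6) = mex{0} = 1
g(7) = mex{0} = 1
g(8) = mex{0,1} = 2
So g(8) = 2.
Row C is a plain Nim row of size 5, so its Grundy value is 5.
The value of a disjunctive sum is the nim-sum of the parts.
Combined value = 2 XOR 2 XOR 5 = 5.

5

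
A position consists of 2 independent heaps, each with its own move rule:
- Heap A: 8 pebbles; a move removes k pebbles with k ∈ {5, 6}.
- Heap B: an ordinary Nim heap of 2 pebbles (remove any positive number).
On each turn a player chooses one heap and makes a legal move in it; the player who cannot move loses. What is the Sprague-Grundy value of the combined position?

3

For heap A, compute g(0), g(1), … with moves {5, 6}:
g(0) = mex{} = 0
g(1) = mex{} = 0
g(2) = mex{} = 0
g(3) = mex{} = 0
g(4) = mex{} = 0
g(5) = mex{0} = 1
g(6) = mex{0} = 1
g(7) = mex{0} = 1
g(8) = mex{0} = 1
So g(8) = 1.
Heap B is a plain Nim heap of size 2, so its Grundy value is 2.
The value of a disjunctive sum is the nim-sum of the parts.
Combined value = 1 ⊕ 2 = 3.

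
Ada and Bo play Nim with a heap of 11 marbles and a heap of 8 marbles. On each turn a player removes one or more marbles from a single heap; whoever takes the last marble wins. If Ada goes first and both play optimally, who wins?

Ada wins

Compute the nim-sum pairwise:
11 XOR 8 = 3
The nim-sum is 3 ≠ 0, so this is an N-position: the player to move can win; Ada has a winning move.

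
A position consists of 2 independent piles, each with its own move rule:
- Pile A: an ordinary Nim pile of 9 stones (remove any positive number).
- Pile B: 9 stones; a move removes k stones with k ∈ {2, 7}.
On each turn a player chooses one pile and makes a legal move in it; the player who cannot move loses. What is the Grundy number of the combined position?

Pile A is a plain Nim pile of size 9, so its Grundy value is 9.
For pile B, compute g(0), g(1), … with moves {2, 7}:
k:     0  1  2  3  4  5  6  7  8  9
g(k):  0  0  1  1  0  0  1  1  2  0
So g(9) = 0.
By the Sprague-Grundy theorem, the Grundy value of a sum of independent games is the XOR of the component values.
Combined value = 9 XOR 0 = 9.

9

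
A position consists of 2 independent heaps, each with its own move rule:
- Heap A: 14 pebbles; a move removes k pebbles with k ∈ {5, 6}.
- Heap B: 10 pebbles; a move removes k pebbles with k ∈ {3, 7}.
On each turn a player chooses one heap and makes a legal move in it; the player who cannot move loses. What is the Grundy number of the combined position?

0

For heap A, compute g(0), g(1), … with moves {5, 6}:
g(0) = mex{} = 0
g(1) = mex{} = 0
g(2) = mex{} = 0
g(3) = mex{} = 0
g(4) = mex{} = 0
g(5) = mex{0} = 1
g(6) = mex{0} = 1
g(7) = mex{0} = 1
g(8) = mex{0} = 1
g(9) = mex{0} = 1
g(10) = mex{0,1} = 2
g(11) = mex{1} = 0
g(12) = mex{1} = 0
g(13) = mex{1} = 0
g(14) = mex{1} = 0
So g(14) = 0.
For heap B, compute g(0), g(1), … with moves {3, 7}:
k:     0  1  2  3  4  5  6  7  8  9 10
g(k):  0  0  0  1  1  1  0  2  2  1  0
So g(10) = 0.
The value of a disjunctive sum is the nim-sum of the parts.
Combined value = 0 XOR 0 = 0.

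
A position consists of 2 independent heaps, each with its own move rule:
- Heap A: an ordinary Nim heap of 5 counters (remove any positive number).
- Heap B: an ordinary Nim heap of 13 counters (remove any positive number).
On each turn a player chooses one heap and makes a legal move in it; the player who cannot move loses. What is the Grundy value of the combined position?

8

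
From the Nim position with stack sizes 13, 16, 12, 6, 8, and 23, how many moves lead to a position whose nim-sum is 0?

Compute the nim-sum pairwise:
13 ⊕ 16 = 29
29 ⊕ 12 = 17
17 ⊕ 6 = 23
23 ⊕ 8 = 31
31 ⊕ 23 = 8
The overall nim-sum is X = 8. A stack of size p has a winning move iff p XOR X < p (reduce it to p XOR X).
  13: 13 XOR 8 = 5 < 13 — winning move (to 5).
  16: 16 XOR 8 = 24 ≥ 16 — no move.
  12: 12 XOR 8 = 4 < 12 — winning move (to 4).
  6: 6 XOR 8 = 14 ≥ 6 — no move.
  8: 8 XOR 8 = 0 < 8 — winning move (to 0).
  23: 23 XOR 8 = 31 ≥ 23 — no move.
That gives 3 winning moves.

3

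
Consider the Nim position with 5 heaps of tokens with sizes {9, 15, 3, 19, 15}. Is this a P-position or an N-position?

Compute the nim-sum pairwise:
9 ⊕ 15 = 6
6 ⊕ 3 = 5
5 ⊕ 19 = 22
22 ⊕ 15 = 25
The nim-sum is 25 ≠ 0, so this is an N-position: the player to move can win.

N-position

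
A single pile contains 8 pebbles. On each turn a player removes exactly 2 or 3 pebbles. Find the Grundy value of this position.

1

Compute g(0), g(1), … for moves {2, 3}:
g(0) = mex{} = 0
g(1) = mex{} = 0
g(2) = mex{0} = 1
g(3) = mex{0} = 1
g(4) = mex{0,1} = 2
g(5) = mex{1} = 0
g(6) = mex{1,2} = 0
g(7) = mex{0,2} = 1
g(8) = mex{0} = 1
So g(8) = 1.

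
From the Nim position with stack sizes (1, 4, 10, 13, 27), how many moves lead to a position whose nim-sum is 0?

Compute the nim-sum pairwise:
1 ⊕ 4 = 5
5 ⊕ 10 = 15
15 ⊕ 13 = 2
2 ⊕ 27 = 25
The overall nim-sum is X = 25. A stack of size p has a winning move iff p XOR X < p (reduce it to p XOR X).
  1: 1 XOR 25 = 24 ≥ 1 — no move.
  4: 4 XOR 25 = 29 ≥ 4 — no move.
  10: 10 XOR 25 = 19 ≥ 10 — no move.
  13: 13 XOR 25 = 20 ≥ 13 — no move.
  27: 27 XOR 25 = 2 < 27 — winning move (to 2).
That gives 1 winning move.

1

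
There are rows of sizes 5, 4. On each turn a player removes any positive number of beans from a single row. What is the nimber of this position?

Nim-sum: 5 XOR 4 = 1.

1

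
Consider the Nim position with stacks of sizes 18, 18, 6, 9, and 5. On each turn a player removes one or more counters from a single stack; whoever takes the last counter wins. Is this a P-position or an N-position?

Write each in binary and XOR column by column:
  10010  (18)
  10010  (18)
  00110  (6)
  01001  (9)
  00101  (5)
  -----
  01010  (10)
The nim-sum is 10 ≠ 0, so this is an N-position: the player to move can win.

N-position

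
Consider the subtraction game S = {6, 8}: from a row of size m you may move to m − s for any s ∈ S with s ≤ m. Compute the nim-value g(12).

Build the Grundy sequence with g(k) = mex{g(k−s) : s ∈ {6, 8}, s ≤ k}:
k:     0  1  2  3  4  5  6  7  8  9 10 11 12
g(k):  0  0  0  0  0  0  1  1  1  1  1  1  2
So g(12) = 2.

2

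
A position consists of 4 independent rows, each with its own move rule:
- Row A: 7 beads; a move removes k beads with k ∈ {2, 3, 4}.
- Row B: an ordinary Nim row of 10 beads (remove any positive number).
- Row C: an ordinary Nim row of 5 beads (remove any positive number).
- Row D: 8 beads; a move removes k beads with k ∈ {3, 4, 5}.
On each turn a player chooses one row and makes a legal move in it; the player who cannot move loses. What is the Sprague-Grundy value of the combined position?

For row A, compute g(0), g(1), … with moves {2, 3, 4}:
g(0) = mex{} = 0
g(1) = mex{} = 0
g(2) = mex{0} = 1
g(3) = mex{0} = 1
g(4) = mex{0,1} = 2
g(5) = mex{0,1} = 2
g(6) = mex{1,2} = 0
g(7) = mex{1,2} = 0
So g(7) = 0.
Row B is a plain Nim row of size 10, so its Grundy value is 10.
Row C is a plain Nim row of size 5, so its Grundy value is 5.
For row D, compute g(0), g(1), … with moves {3, 4, 5}:
g(0) = mex{} = 0
g(1) = mex{} = 0
g(2) = mex{} = 0
g(3) = mex{0} = 1
g(4) = mex{0} = 1
g(5) = mex{0} = 1
g(6) = mex{0,1} = 2
g(7) = mex{0,1} = 2
g(8) = mex{1} = 0
So g(8) = 0.
The value of a disjunctive sum is the nim-sum of the parts.
Combined value = 0 ⊕ 10 ⊕ 5 ⊕ 0 = 15.

15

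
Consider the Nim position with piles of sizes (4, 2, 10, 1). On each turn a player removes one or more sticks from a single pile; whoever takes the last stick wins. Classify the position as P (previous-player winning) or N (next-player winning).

Nim-sum: 4 XOR 2 XOR 10 XOR 1 = 13.
The nim-sum is 13 ≠ 0, so this is an N-position: the player to move can win.

N-position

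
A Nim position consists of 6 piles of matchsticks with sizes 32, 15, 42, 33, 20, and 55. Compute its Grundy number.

7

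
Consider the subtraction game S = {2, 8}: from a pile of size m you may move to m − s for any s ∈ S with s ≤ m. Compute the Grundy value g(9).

2

Grundy values for subtraction set {2, 8}:
g(0) = mex{} = 0
g(1) = mex{} = 0
g(2) = mex{0} = 1
g(3) = mex{0} = 1
g(4) = mex{1} = 0
g(5) = mex{1} = 0
g(6) = mex{0} = 1
g(7) = mex{0} = 1
g(8) = mex{0,1} = 2
g(9) = mex{0,1} = 2
So g(9) = 2.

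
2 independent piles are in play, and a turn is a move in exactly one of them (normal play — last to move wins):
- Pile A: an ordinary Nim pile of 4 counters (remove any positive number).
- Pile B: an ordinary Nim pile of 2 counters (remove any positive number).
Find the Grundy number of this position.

Pile A is a plain Nim pile of size 4, so its Grundy value is 4.
Pile B is a plain Nim pile of size 2, so its Grundy value is 2.
By the Sprague-Grundy theorem, the Grundy value of a sum of independent games is the XOR of the component values.
Combined value = 4 XOR 2 = 6.

6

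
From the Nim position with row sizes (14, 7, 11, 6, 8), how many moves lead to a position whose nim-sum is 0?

Nim-sum: 14 XOR 7 XOR 11 XOR 6 XOR 8 = 12.
The overall nim-sum is X = 12. A row of size p has a winning move iff p XOR X < p (reduce it to p XOR X).
  14: 14 XOR 12 = 2 < 14 — winning move (to 2).
  7: 7 XOR 12 = 11 ≥ 7 — no move.
  11: 11 XOR 12 = 7 < 11 — winning move (to 7).
  6: 6 XOR 12 = 10 ≥ 6 — no move.
  8: 8 XOR 12 = 4 < 8 — winning move (to 4).
That gives 3 winning moves.

3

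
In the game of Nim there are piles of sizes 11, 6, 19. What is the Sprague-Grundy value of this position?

In binary:
  01011  (11)
  00110  (6)
  10011  (19)
  -----
  11110  (30)

30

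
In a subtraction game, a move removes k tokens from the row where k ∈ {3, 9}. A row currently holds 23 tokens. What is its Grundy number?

Compute g(0), g(1), … for moves {3, 9}:
k:     0  1  2  3  4  5  6  7  8  9 10 11 12 13 14 15 16 17 18 19 20 21 22 23
g(k):  0  0  0  1  1  1  0  0  0  1  1  1  0  0  0  1  1  1  0  0  0  1  1  1
So g(23) = 1.

1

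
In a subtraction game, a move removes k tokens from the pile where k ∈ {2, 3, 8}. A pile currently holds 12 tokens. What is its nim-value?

1

Grundy values for subtraction set {2, 3, 8}:
g(0) = mex{} = 0
g(1) = mex{} = 0
g(2) = mex{0} = 1
g(3) = mex{0} = 1
g(4) = mex{0,1} = 2
g(5) = mex{1} = 0
g(6) = mex{1,2} = 0
g(7) = mex{0,2} = 1
g(8) = mex{0} = 1
g(9) = mex{0,1} = 2
g(10) = mex{1} = 0
g(11) = mex{1,2} = 0
g(12) = mex{0,2} = 1
So g(12) = 1.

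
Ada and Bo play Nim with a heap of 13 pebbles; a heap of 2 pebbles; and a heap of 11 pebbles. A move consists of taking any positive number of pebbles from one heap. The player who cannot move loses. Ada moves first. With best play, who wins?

In binary:
  1101  (13)
  0010  (2)
  1011  (11)
  ----
  0100  (4)
The nim-sum is 4 ≠ 0, so this is an N-position: the player to move can win; Ada has a winning move.

Ada wins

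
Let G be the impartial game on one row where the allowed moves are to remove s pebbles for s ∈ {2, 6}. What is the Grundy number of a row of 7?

1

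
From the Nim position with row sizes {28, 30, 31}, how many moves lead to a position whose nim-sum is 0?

3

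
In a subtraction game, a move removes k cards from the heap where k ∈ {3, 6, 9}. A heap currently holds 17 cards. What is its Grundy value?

Compute g(0), g(1), … for moves {3, 6, 9}:
k:     0  1  2  3  4  5  6  7  8  9 10 11 12 13 14 15 16 17
g(k):  0  0  0  1  1  1  2  2  2  3  3  3  0  0  0  1  1  1
So g(17) = 1.

1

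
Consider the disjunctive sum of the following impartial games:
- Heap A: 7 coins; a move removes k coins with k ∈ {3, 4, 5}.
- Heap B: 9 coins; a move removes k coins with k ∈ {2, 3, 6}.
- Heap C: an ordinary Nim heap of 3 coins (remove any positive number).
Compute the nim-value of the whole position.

Grundy values for heap A (subtraction set {3, 4, 5}):
g(0) = mex{} = 0
g(1) = mex{} = 0
g(2) = mex{} = 0
g(3) = mex{0} = 1
g(4) = mex{0} = 1
g(5) = mex{0} = 1
g(6) = mex{0,1} = 2
g(7) = mex{0,1} = 2
So g(7) = 2.
Build the Grundy sequence for heap B with g(k) = mex{g(k−s) : s ∈ {2, 3, 6}, s ≤ k}:
k:     0  1  2  3  4  5  6  7  8  9
g(k):  0  0  1  1  2  0  3  1  2  0
So g(9) = 0.
Heap C is a plain Nim heap of size 3, so its Grundy value is 3.
By the Sprague-Grundy theorem, the Grundy value of a sum of independent games is the XOR of the component values.
Combined value = 2 ⊕ 0 ⊕ 3 = 1.

1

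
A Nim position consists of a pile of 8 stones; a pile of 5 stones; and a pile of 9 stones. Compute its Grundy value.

4

Nim-sum: 8 ^ 5 ^ 9 = 4.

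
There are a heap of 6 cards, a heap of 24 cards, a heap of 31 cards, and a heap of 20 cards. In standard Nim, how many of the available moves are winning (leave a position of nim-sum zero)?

3

Compute the nim-sum pairwise:
6 ^ 24 = 30
30 ^ 31 = 1
1 ^ 20 = 21
The overall nim-sum is X = 21. A heap of size p has a winning move iff p XOR X < p (reduce it to p XOR X).
  6: 6 XOR 21 = 19 ≥ 6 — no move.
  24: 24 XOR 21 = 13 < 24 — winning move (to 13).
  31: 31 XOR 21 = 10 < 31 — winning move (to 10).
  20: 20 XOR 21 = 1 < 20 — winning move (to 1).
That gives 3 winning moves.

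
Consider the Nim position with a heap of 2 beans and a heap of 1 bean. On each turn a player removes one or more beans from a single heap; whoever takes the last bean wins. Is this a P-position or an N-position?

N-position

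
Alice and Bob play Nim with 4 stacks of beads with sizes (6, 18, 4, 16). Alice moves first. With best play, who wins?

Bitwise XOR of the heap sizes:
  00110  (6)
  10010  (18)
  00100  (4)
  10000  (16)
  -----
  00000  (0)
The nim-sum is 0, so this is a P-position: the player to move is in a losing position under optimal play; Alice is about to move from it and so loses — Bob wins.

Bob wins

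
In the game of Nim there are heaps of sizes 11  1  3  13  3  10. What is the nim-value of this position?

13

Nim-sum: 11 ^ 1 ^ 3 ^ 13 ^ 3 ^ 10 = 13.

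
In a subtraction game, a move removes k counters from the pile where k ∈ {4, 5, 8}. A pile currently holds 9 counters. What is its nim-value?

2

Grundy values for subtraction set {4, 5, 8}:
k:     0  1  2  3  4  5  6  7  8  9
g(k):  0  0  0  0  1  1  1  1  2  2
So g(9) = 2.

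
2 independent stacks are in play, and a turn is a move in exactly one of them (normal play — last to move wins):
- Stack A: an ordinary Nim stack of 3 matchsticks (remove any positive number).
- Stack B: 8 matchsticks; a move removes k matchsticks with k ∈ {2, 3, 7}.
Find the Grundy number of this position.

2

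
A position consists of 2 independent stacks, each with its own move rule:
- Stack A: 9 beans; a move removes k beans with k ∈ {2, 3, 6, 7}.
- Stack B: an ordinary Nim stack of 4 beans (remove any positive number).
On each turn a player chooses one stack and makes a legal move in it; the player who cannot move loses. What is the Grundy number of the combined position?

Build the Grundy sequence for stack A with g(k) = mex{g(k−s) : s ∈ {2, 3, 6, 7}, s ≤ k}:
k:     0  1  2  3  4  5  6  7  8  9
g(k):  0  0  1  1  2  0  3  1  2  0
So g(9) = 0.
Stack B is a plain Nim stack of size 4, so its Grundy value is 4.
By the Sprague-Grundy theorem, the Grundy value of a sum of independent games is the XOR of the component values.
Combined value = 0 ⊕ 4 = 4.

4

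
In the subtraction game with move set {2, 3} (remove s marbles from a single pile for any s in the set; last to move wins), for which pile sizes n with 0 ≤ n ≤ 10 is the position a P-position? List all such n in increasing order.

0, 1, 5, 6, 10

Compute g(0), g(1), … for moves {2, 3}:
g(0) = mex{} = 0
g(1) = mex{} = 0
g(2) = mex{0} = 1
g(3) = mex{0} = 1
g(4) = mex{0,1} = 2
g(5) = mex{1} = 0
g(6) = mex{1,2} = 0
g(7) = mex{0,2} = 1
g(8) = mex{0} = 1
g(9) = mex{0,1} = 2
g(10) = mex{1} = 0
The P-positions (g = 0) in 0..10 are 0, 1, 5, 6, 10.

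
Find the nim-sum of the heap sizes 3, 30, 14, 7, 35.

Nim-sum: 3 XOR 30 XOR 14 XOR 7 XOR 35 = 55.

55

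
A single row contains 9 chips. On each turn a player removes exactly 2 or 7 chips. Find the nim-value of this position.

Compute g(0), g(1), … for moves {2, 7}:
g(0) = mex{} = 0
g(1) = mex{} = 0
g(2) = mex{0} = 1
g(3) = mex{0} = 1
g(4) = mex{1} = 0
g(5) = mex{1} = 0
g(6) = mex{0} = 1
g(7) = mex{0} = 1
g(8) = mex{0,1} = 2
g(9) = mex{1} = 0
So g(9) = 0.

0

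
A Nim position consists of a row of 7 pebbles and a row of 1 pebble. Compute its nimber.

Write each in binary and XOR column by column:
  111  (7)
  001  (1)
  ---
  110  (6)

6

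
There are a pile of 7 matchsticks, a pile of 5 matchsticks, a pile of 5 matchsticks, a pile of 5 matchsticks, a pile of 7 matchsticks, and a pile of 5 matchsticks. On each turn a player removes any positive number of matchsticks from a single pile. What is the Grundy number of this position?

Compute the nim-sum pairwise:
7 ⊕ 5 = 2
2 ⊕ 5 = 7
7 ⊕ 5 = 2
2 ⊕ 7 = 5
5 ⊕ 5 = 0

0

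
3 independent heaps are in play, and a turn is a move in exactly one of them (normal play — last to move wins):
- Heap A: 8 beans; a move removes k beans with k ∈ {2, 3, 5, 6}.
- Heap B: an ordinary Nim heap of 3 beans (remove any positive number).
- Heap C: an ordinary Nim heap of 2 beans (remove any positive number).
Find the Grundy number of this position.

1

For heap A, compute g(0), g(1), … with moves {2, 3, 5, 6}:
g(0) = mex{} = 0
g(1) = mex{} = 0
g(2) = mex{0} = 1
g(3) = mex{0} = 1
g(4) = mex{0,1} = 2
g(5) = mex{0,1} = 2
g(6) = mex{0,1,2} = 3
g(7) = mex{0,1,2} = 3
g(8) = mex{1,2,3} = 0
So g(8) = 0.
Heap B is a plain Nim heap of size 3, so its Grundy value is 3.
Heap C is a plain Nim heap of size 2, so its Grundy value is 2.
By the Sprague-Grundy theorem, the Grundy value of a sum of independent games is the XOR of the component values.
Combined value = 0 ⊕ 3 ⊕ 2 = 1.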